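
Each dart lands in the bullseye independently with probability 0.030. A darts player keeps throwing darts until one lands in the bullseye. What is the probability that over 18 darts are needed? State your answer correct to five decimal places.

Y = number of darts to the first success; geometric, p = 0.03.
P(Y > 18) = P(first 18 all fail) = (1−p)^18 = 0.5779513

0.57795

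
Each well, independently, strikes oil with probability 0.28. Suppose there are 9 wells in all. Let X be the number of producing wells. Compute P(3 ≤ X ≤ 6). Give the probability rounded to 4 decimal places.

0.4801

X ~ Binomial(9, 0.28); P(3 ≤ X ≤ 6) = Σ C(9,k) p^k (1−p)^(9−k) over k:
  k=3: C(9,3)·0.28^3·0.72^6 = 0.256891
  k=4: C(9,4)·0.28^4·0.72^5 = 0.149853
  k=5: C(9,5)·0.28^5·0.72^4 = 0.058276
  k=6: C(9,6)·0.28^6·0.72^3 = 0.015109
Total = 0.480128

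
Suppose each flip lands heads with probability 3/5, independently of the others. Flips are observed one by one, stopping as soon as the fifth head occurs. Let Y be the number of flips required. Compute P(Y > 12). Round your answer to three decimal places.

0.057

Needing more than 12 flips ⇔ fewer than 5 successes in the first 12. With X ~ Binomial(12, 0.60), P(Y > 12) = P(X ≤ 4).
  k=0: C(12,0)·0.60^0·0.40^12 = 0.00002
  k=1: C(12,1)·0.60^1·0.40^11 = 0.00030
  k=2: C(12,2)·0.60^2·0.40^10 = 0.00249
  k=3: C(12,3)·0.60^3·0.40^9 = 0.01246
  k=4: C(12,4)·0.60^4·0.40^8 = 0.04204
P(X ≤ 4) = 0.05731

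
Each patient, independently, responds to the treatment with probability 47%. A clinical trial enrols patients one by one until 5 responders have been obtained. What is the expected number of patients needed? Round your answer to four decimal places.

Y = total patients until the fifth success; negative binomial with r=5, p=0.47.
E[Y] = r / p = 5 / 0.47 = 10.638298

10.6383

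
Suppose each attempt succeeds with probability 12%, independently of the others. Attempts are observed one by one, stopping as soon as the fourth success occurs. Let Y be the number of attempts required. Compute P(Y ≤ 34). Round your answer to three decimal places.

0.595

Finishing within 34 attempts ⇔ at least 4 successes in the first 34. With X ~ Binomial(34, 0.12), P(Y ≤ 34) = 1 − P(X ≤ 3).
  k=0: C(34,0)·0.12^0·0.88^34 = 0.01295
  k=1: C(34,1)·0.12^1·0.88^33 = 0.06006
  k=2: C(34,2)·0.12^2·0.88^32 = 0.13514
  k=3: C(34,3)·0.12^3·0.88^31 = 0.19656
1 − 0.40471 = 0.59529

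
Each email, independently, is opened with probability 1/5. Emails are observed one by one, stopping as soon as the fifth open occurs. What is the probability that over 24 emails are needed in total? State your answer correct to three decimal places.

Needing more than 24 emails ⇔ fewer than 5 successes in the first 24. With X ~ Binomial(24, 0.20), P(Y > 24) = P(X ≤ 4).
  k=0: C(24,0)·0.20^0·0.80^24 = 0.00472
  k=1: C(24,1)·0.20^1·0.80^23 = 0.02833
  k=2: C(24,2)·0.20^2·0.80^22 = 0.08146
  k=3: C(24,3)·0.20^3·0.80^21 = 0.14934
  k=4: C(24,4)·0.20^4·0.80^20 = 0.19602
P(X ≤ 4) = 0.45988

0.460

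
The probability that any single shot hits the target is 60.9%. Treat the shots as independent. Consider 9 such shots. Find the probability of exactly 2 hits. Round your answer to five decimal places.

0.01865

X ~ Binomial(n=9, p=0.609).
P(X=2) = C(9,2) · p^2 · (1−p)^7
= 36 · 0.37088 · 0.0013971 = 0.0186541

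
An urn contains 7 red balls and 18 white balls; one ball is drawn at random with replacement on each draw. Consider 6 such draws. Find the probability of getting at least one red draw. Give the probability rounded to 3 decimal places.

P(at least one) = 1 − P(none) = 1 − (1 − 0.28)^6
= 1 − 0.13931 = 0.86069

0.861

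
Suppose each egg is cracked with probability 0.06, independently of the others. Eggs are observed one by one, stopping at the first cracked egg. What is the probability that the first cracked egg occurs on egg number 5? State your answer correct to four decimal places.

0.0468

Geometric (trials to first success), p = 0.06.
P(Y = 5) = (1−p)^4 · p = 0.78075 · 0.06 = 0.046845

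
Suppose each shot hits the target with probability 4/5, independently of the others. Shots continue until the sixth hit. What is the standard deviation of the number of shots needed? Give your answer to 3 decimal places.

1.369

Y = total shots until the sixth success; negative binomial with r=6, p=0.80.
SD(Y) = √[r(1−p)/p²] = √(1.87500) = 1.36931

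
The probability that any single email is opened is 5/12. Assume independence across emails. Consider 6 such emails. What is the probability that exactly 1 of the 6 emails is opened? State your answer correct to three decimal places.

0.169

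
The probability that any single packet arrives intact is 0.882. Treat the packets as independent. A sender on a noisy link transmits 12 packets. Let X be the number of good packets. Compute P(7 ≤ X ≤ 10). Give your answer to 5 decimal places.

0.42124

X ~ Binomial(12, 0.882); P(7 ≤ X ≤ 10) = Σ C(12,k) p^k (1−p)^(12−k) over k:
  k=7: C(12,7)·0.882^7·0.118^5 = 0.0075234
  k=8: C(12,8)·0.882^8·0.118^4 = 0.0351465
  k=9: C(12,9)·0.882^9·0.118^3 = 0.1167578
  k=10: C(12,10)·0.882^10·0.118^2 = 0.2618146
Total = 0.4212423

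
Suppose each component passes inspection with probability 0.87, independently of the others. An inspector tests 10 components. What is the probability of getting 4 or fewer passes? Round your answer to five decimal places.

X ~ Binomial(10, 0.87); P(X ≤ 4) = Σ C(10,k) p^k (1−p)^(10−k) over k:
  k=0: C(10,0)·0.87^0·0.13^10 = 0.0000000
  k=1: C(10,1)·0.87^1·0.13^9 = 0.0000001
  k=2: C(10,2)·0.87^2·0.13^8 = 0.0000028
  k=3: C(10,3)·0.87^3·0.13^7 = 0.0000496
  k=4: C(10,4)·0.87^4·0.13^6 = 0.0005807
Total = 0.0006332

0.00063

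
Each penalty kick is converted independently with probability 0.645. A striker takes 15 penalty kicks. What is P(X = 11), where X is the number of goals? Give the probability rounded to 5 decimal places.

0.17426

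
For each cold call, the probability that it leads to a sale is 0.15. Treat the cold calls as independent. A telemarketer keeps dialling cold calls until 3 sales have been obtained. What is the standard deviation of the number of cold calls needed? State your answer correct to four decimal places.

10.6458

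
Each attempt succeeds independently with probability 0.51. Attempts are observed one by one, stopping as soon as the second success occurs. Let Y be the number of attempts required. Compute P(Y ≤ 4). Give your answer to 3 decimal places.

Finishing within 4 attempts ⇔ at least 2 successes in the first 4. With X ~ Binomial(4, 0.51), P(Y ≤ 4) = 1 − P(X ≤ 1).
  k=0: C(4,0)·0.51^0·0.49^4 = 0.05765
  k=1: C(4,1)·0.51^1·0.49^3 = 0.24000
1 − 0.29765 = 0.70235

0.702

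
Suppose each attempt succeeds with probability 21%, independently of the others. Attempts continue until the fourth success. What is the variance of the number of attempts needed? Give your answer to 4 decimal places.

71.6553

Y = total attempts until the fourth success; negative binomial with r=4, p=0.21.
Var(Y) = r(1−p)/p² = 4·0.79 / 0.21² = 71.655329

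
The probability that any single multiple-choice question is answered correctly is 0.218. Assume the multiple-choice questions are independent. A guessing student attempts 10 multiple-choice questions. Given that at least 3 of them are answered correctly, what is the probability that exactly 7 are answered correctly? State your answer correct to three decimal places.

X ~ Binomial(10, 0.218). Want P(X=7 | X≥3) = P(X=7) / P(X≥3).
P(X=7) = C(10,7)·0.218^7·0.782^3 = 0.00134
P(X≥3) = 1 − 0.08552 − 0.23841 − 0.29907 = 0.37700
Ratio = 0.00134 / 0.37700 = 0.00356

0.004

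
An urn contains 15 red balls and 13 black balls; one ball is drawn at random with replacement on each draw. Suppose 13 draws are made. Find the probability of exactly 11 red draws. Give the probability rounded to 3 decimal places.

X ~ Binomial(n=13, p=0.535714).
P(X=11) = C(13,11) · p^11 · (1−p)^2
= 78 · 0.001043 · 0.21556 = 0.01754

0.018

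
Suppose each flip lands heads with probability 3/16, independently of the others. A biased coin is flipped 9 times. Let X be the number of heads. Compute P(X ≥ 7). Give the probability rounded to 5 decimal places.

X ~ Binomial(9, 0.1875); P(X ≥ 7) = Σ C(9,k) p^k (1−p)^(9−k) over k:
  k=7: C(9,7)·0.1875^7·0.8125^2 = 0.0001936
  k=8: C(9,8)·0.1875^8·0.8125^1 = 0.0000112
  k=9: C(9,9)·0.1875^9·0.8125^0 = 0.0000003
Total = 0.0002051

0.00021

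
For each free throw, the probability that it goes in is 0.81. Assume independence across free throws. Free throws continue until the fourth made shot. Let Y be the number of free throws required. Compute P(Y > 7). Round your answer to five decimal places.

0.02793

Needing more than 7 free throws ⇔ fewer than 4 successes in the first 7. With X ~ Binomial(7, 0.81), P(Y > 7) = P(X ≤ 3).
  k=0: C(7,0)·0.81^0·0.19^7 = 0.0000089
  k=1: C(7,1)·0.81^1·0.19^6 = 0.0002668
  k=2: C(7,2)·0.81^2·0.19^5 = 0.0034116
  k=3: C(7,3)·0.81^3·0.19^4 = 0.0242403
P(X ≤ 3) = 0.0279276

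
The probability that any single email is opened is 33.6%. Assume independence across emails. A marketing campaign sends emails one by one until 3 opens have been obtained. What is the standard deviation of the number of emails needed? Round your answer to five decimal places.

Y = total emails until the third success; negative binomial with r=3, p=0.336.
SD(Y) = √[r(1−p)/p²] = √(17.6445578) = 4.2005426

4.20054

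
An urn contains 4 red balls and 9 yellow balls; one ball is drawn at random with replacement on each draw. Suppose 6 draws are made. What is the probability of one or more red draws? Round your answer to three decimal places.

0.890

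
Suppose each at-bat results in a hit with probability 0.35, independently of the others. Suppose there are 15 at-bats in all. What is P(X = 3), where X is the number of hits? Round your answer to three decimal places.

X ~ Binomial(n=15, p=0.35).
P(X=3) = C(15,3) · p^3 · (1−p)^12
= 455 · 0.042875 · 0.005688 = 0.11096

0.111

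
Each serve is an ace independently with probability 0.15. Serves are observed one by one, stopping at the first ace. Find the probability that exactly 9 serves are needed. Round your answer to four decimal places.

Geometric (trials to first success), p = 0.15.
P(Y = 9) = (1−p)^8 · p = 0.27249 · 0.15 = 0.040874

0.0409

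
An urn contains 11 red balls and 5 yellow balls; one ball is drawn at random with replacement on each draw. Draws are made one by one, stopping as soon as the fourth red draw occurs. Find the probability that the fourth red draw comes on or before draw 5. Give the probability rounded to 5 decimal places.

0.50266

Finishing within 5 draws ⇔ at least 4 successes in the first 5. With X ~ Binomial(5, 0.6875), P(Y ≤ 5) = 1 − P(X ≤ 3).
  k=0: C(5,0)·0.6875^0·0.3125^5 = 0.0029802
  k=1: C(5,1)·0.6875^1·0.3125^4 = 0.0327826
  k=2: C(5,2)·0.6875^2·0.3125^3 = 0.1442432
  k=3: C(5,3)·0.6875^3·0.3125^2 = 0.3173351
1 − 0.4973412 = 0.5026588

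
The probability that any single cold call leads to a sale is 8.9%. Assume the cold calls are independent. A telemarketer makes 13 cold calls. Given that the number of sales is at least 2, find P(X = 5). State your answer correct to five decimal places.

X ~ Binomial(13, 0.089). Want P(X=5 | X≥2) = P(X=5) / P(X≥2).
P(X=5) = C(13,5)·0.089^5·0.911^8 = 0.0034094
P(X≥2) = 1 − 0.2976726 − 0.3780540 = 0.3242733
Ratio = 0.0034094 / 0.3242733 = 0.0105139

0.01051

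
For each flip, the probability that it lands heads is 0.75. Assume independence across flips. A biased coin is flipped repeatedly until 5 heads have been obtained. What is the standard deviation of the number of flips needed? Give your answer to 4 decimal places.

1.4907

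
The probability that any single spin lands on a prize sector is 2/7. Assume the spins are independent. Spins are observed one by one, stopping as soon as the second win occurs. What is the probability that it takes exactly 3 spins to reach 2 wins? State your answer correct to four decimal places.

0.1166

Y = trial on which the second success occurs; negative binomial, r=2, p=0.285714.
P(Y=3) = C(2,1) · p^2 · (1−p)^1
= 2 · 0.081633 · 0.71429 = 0.116618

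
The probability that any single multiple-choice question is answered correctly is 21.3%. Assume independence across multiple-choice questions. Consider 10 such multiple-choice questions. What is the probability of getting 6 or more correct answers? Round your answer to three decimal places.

0.009

X ~ Binomial(10, 0.213); P(X ≥ 6) = Σ C(10,k) p^k (1−p)^(10−k) over k:
  k=6: C(10,6)·0.213^6·0.787^4 = 0.00752
  k=7: C(10,7)·0.213^7·0.787^3 = 0.00116
  k=8: C(10,8)·0.213^8·0.787^2 = 0.00012
  k=9: C(10,9)·0.213^9·0.787^1 = 0.00001
  k=10: C(10,10)·0.213^10·0.787^0 = 0.00000
Total = 0.00881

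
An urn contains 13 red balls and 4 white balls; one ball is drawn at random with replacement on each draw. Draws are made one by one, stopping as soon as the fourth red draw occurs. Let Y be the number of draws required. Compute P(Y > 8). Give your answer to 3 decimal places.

Needing more than 8 draws ⇔ fewer than 4 successes in the first 8. With X ~ Binomial(8, 0.764706), P(Y > 8) = P(X ≤ 3).
  k=0: C(8,0)·0.764706^0·0.235294^8 = 0.00001
  k=1: C(8,1)·0.764706^1·0.235294^7 = 0.00024
  k=2: C(8,2)·0.764706^2·0.235294^6 = 0.00278
  k=3: C(8,3)·0.764706^3·0.235294^5 = 0.01806
P(X ≤ 3) = 0.02109

0.021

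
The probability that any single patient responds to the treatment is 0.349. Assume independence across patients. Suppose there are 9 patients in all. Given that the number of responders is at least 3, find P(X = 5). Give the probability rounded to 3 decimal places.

X ~ Binomial(9, 0.349). Want P(X=5 | X≥3) = P(X=5) / P(X≥3).
P(X=5) = C(9,5)·0.349^5·0.651^4 = 0.11717
P(X≥3) = 1 − 0.02100 − 0.10132 − 0.21728 = 0.66039
Ratio = 0.11717 / 0.66039 = 0.17743

0.177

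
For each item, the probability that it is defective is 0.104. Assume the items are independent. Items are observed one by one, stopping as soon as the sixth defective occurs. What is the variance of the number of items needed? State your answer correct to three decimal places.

Y = total items until the sixth success; negative binomial with r=6, p=0.104.
Var(Y) = r(1−p)/p² = 6·0.896 / 0.104² = 497.04142

497.041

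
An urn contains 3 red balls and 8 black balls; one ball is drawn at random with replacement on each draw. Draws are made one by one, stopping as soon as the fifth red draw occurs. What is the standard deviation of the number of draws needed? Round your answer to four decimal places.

6.9921

Y = total draws until the fifth success; negative binomial with r=5, p=0.272727.
SD(Y) = √[r(1−p)/p²] = √(48.888889) = 6.992059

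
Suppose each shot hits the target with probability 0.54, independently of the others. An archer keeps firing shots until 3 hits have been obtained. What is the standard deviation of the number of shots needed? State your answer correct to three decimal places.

Y = total shots until the third success; negative binomial with r=3, p=0.54.
SD(Y) = √[r(1−p)/p²] = √(4.73251) = 2.17543

2.175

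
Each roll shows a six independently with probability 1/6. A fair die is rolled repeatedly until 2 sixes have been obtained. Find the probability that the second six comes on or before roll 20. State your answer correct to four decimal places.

0.8696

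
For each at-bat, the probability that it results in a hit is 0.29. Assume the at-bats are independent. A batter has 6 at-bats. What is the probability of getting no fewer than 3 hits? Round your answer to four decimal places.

0.2374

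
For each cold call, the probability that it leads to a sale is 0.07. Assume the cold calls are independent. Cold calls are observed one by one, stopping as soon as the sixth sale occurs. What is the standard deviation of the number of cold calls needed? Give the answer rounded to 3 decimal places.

Y = total cold calls until the sixth success; negative binomial with r=6, p=0.07.
SD(Y) = √[r(1−p)/p²] = √(1138.77551) = 33.74575

33.746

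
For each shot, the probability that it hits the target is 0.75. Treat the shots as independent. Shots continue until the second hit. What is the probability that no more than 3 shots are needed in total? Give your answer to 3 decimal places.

Finishing within 3 shots ⇔ at least 2 successes in the first 3. With X ~ Binomial(3, 0.75), P(Y ≤ 3) = 1 − P(X ≤ 1).
  k=0: C(3,0)·0.75^0·0.25^3 = 0.01562
  k=1: C(3,1)·0.75^1·0.25^2 = 0.14062
1 − 0.15625 = 0.84375

0.844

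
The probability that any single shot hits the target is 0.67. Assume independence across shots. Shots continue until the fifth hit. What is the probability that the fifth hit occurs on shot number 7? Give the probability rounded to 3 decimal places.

Y = trial on which the fifth success occurs; negative binomial, r=5, p=0.67.
P(Y=7) = C(6,4) · p^5 · (1−p)^2
= 15 · 0.13501 · 0.1089 = 0.22054

0.221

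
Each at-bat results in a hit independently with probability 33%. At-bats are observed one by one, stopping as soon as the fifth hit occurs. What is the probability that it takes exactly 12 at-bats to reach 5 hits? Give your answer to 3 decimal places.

0.078

Y = trial on which the fifth success occurs; negative binomial, r=5, p=0.33.
P(Y=12) = C(11,4) · p^5 · (1−p)^7
= 330 · 0.0039135 · 0.060607 = 0.07827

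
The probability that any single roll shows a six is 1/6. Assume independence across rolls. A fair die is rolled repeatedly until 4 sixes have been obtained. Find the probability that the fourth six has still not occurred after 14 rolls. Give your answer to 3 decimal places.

Needing more than 14 rolls ⇔ fewer than 4 successes in the first 14. With X ~ Binomial(14, 0.166667), P(Y > 14) = P(X ≤ 3).
  k=0: C(14,0)·0.166667^0·0.833333^14 = 0.07789
  k=1: C(14,1)·0.166667^1·0.833333^13 = 0.21808
  k=2: C(14,2)·0.166667^2·0.833333^12 = 0.28351
  k=3: C(14,3)·0.166667^3·0.833333^11 = 0.22681
P(X ≤ 3) = 0.80628

0.806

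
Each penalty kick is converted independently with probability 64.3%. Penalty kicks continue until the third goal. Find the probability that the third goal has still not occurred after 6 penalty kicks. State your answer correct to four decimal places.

0.1252

Needing more than 6 penalty kicks ⇔ fewer than 3 successes in the first 6. With X ~ Binomial(6, 0.643), P(Y > 6) = P(X ≤ 2).
  k=0: C(6,0)·0.643^0·0.357^6 = 0.002070
  k=1: C(6,1)·0.643^1·0.357^5 = 0.022372
  k=2: C(6,2)·0.643^2·0.357^4 = 0.100736
P(X ≤ 2) = 0.125178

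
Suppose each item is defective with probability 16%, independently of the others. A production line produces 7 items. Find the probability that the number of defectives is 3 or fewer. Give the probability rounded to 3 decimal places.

X ~ Binomial(7, 0.16); P(X ≤ 3) = Σ C(7,k) p^k (1−p)^(7−k) over k:
  k=0: C(7,0)·0.16^0·0.84^7 = 0.29509
  k=1: C(7,1)·0.16^1·0.84^6 = 0.39345
  k=2: C(7,2)·0.16^2·0.84^5 = 0.22483
  k=3: C(7,3)·0.16^3·0.84^4 = 0.07137
Total = 0.98475

0.985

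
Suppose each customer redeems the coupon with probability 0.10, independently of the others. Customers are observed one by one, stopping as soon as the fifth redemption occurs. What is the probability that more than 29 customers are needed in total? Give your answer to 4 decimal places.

0.8416

Needing more than 29 customers ⇔ fewer than 5 successes in the first 29. With X ~ Binomial(29, 0.10), P(Y > 29) = P(X ≤ 4).
  k=0: C(29,0)·0.10^0·0.90^29 = 0.047101
  k=1: C(29,1)·0.10^1·0.90^28 = 0.151771
  k=2: C(29,2)·0.10^2·0.90^27 = 0.236088
  k=3: C(29,3)·0.10^3·0.90^26 = 0.236088
  k=4: C(29,4)·0.10^4·0.90^25 = 0.170508
P(X ≤ 4) = 0.841556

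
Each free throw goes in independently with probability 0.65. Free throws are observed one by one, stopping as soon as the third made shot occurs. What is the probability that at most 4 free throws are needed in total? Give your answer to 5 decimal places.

0.56298

Finishing within 4 free throws ⇔ at least 3 successes in the first 4. With X ~ Binomial(4, 0.65), P(Y ≤ 4) = 1 − P(X ≤ 2).
  k=0: C(4,0)·0.65^0·0.35^4 = 0.0150063
  k=1: C(4,1)·0.65^1·0.35^3 = 0.1114750
  k=2: C(4,2)·0.65^2·0.35^2 = 0.3105375
1 − 0.4370188 = 0.5629812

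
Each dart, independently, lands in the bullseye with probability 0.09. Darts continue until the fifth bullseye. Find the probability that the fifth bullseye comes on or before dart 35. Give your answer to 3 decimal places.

0.203

Finishing within 35 darts ⇔ at least 5 successes in the first 35. With X ~ Binomial(35, 0.09), P(Y ≤ 35) = 1 − P(X ≤ 4).
  k=0: C(35,0)·0.09^0·0.91^35 = 0.03685
  k=1: C(35,1)·0.09^1·0.91^34 = 0.12756
  k=2: C(35,2)·0.09^2·0.91^33 = 0.21447
  k=3: C(35,3)·0.09^3·0.91^32 = 0.23333
  k=4: C(35,4)·0.09^4·0.91^31 = 0.18461
1 − 0.79682 = 0.20318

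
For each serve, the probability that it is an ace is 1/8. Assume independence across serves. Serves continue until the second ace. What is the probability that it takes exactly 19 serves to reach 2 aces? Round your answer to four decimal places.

0.0291

Y = trial on which the second success occurs; negative binomial, r=2, p=0.125.
P(Y=19) = C(18,1) · p^2 · (1−p)^17
= 18 · 0.015625 · 0.10331 = 0.029056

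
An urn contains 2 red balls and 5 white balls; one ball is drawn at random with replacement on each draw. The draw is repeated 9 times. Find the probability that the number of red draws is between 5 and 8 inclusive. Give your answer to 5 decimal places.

X ~ Binomial(9, 0.285714); P(5 ≤ X ≤ 8) = Σ C(9,k) p^k (1−p)^(9−k) over k:
  k=5: C(9,5)·0.285714^5·0.714286^4 = 0.0624479
  k=6: C(9,6)·0.285714^6·0.714286^3 = 0.0166528
  k=7: C(9,7)·0.285714^7·0.714286^2 = 0.0028548
  k=8: C(9,8)·0.285714^8·0.714286^1 = 0.0002855
Total = 0.0822410

0.08224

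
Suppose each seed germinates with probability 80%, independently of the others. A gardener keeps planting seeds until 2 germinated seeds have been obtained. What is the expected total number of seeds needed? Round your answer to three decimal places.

2.500

Y = total seeds until the second success; negative binomial with r=2, p=0.80.
E[Y] = r / p = 2 / 0.80 = 2.50000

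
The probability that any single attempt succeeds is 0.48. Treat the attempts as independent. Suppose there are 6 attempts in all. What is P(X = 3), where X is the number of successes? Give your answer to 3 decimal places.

0.311

X ~ Binomial(n=6, p=0.48).
P(X=3) = C(6,3) · p^3 · (1−p)^3
= 20 · 0.11059 · 0.14061 = 0.31100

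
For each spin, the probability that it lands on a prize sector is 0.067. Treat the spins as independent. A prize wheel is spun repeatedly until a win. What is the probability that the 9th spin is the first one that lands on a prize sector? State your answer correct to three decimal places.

0.038

Geometric (trials to first success), p = 0.067.
P(Y = 9) = (1−p)^8 · p = 0.57419 · 0.067 = 0.03847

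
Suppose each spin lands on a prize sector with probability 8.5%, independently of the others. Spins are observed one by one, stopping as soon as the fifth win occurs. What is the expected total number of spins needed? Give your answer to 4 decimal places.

58.8235

Y = total spins until the fifth success; negative binomial with r=5, p=0.085.
E[Y] = r / p = 5 / 0.085 = 58.823529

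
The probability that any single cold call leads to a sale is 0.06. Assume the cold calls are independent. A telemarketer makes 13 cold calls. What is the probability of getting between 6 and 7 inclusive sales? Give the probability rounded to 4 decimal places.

X ~ Binomial(13, 0.06); P(6 ≤ X ≤ 7) = Σ C(13,k) p^k (1−p)^(13−k) over k:
  k=6: C(13,6)·0.06^6·0.94^7 = 0.000052
  k=7: C(13,7)·0.06^7·0.94^6 = 0.000003
Total = 0.000055

0.0001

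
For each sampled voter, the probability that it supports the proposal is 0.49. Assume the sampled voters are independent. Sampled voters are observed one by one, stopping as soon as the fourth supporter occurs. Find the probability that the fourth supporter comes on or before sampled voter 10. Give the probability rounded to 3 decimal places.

Finishing within 10 sampled voters ⇔ at least 4 successes in the first 10. With X ~ Binomial(10, 0.49), P(Y ≤ 10) = 1 − P(X ≤ 3).
  k=0: C(10,0)·0.49^0·0.51^10 = 0.00119
  k=1: C(10,1)·0.49^1·0.51^9 = 0.01144
  k=2: C(10,2)·0.49^2·0.51^8 = 0.04945
  k=3: C(10,3)·0.49^3·0.51^7 = 0.12670
1 − 0.18877 = 0.81123

0.811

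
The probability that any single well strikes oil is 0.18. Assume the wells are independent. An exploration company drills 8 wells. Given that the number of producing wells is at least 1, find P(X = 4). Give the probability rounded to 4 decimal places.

0.0418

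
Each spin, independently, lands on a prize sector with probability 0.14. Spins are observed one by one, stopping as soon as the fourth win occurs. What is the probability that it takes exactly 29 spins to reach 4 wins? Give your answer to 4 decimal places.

0.0290

Y = trial on which the fourth success occurs; negative binomial, r=4, p=0.14.
P(Y=29) = C(28,3) · p^4 · (1−p)^25
= 3276 · 0.00038416 · 0.023039 = 0.028995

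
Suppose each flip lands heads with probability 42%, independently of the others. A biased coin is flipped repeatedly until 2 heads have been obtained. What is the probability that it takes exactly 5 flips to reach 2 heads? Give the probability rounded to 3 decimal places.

0.138

Y = trial on which the second success occurs; negative binomial, r=2, p=0.42.
P(Y=5) = C(4,1) · p^2 · (1−p)^3
= 4 · 0.1764 · 0.19511 = 0.13767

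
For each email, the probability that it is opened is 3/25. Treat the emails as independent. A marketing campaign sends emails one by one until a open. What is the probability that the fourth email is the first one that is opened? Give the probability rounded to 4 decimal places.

Geometric (trials to first success), p = 0.12.
P(Y = 4) = (1−p)^3 · p = 0.68147 · 0.12 = 0.081777

0.0818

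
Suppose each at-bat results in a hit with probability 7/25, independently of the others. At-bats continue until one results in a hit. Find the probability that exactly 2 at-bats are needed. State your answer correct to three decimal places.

0.202

Geometric (trials to first success), p = 0.28.
P(Y = 2) = (1−p)^1 · p = 0.72 · 0.28 = 0.20160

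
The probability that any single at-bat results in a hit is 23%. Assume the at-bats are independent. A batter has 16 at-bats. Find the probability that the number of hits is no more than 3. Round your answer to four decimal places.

0.4797

X ~ Binomial(16, 0.23); P(X ≤ 3) = Σ C(16,k) p^k (1−p)^(16−k) over k:
  k=0: C(16,0)·0.23^0·0.77^16 = 0.015270
  k=1: C(16,1)·0.23^1·0.77^15 = 0.072981
  k=2: C(16,2)·0.23^2·0.77^14 = 0.163496
  k=3: C(16,3)·0.23^3·0.77^13 = 0.227903
Total = 0.479651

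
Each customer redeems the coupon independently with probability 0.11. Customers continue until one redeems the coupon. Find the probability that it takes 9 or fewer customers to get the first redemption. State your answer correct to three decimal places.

Y = number of customers to the first success; geometric, p = 0.11.
P(Y ≤ 9) = 1 − (1−p)^9 = 1 − 0.35036 = 0.64964

0.650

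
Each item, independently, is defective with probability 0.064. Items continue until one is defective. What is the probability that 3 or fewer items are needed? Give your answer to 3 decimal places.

Y = number of items to the first success; geometric, p = 0.064.
P(Y ≤ 3) = 1 − (1−p)^3 = 1 − 0.82003 = 0.17997

0.180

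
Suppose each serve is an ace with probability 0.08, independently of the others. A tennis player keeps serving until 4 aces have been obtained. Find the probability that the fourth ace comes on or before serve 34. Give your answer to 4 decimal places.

Finishing within 34 serves ⇔ at least 4 successes in the first 34. With X ~ Binomial(34, 0.08), P(Y ≤ 34) = 1 − P(X ≤ 3).
  k=0: C(34,0)·0.08^0·0.92^34 = 0.058720
  k=1: C(34,1)·0.08^1·0.92^33 = 0.173607
  k=2: C(34,2)·0.08^2·0.92^32 = 0.249088
  k=3: C(34,3)·0.08^3·0.92^31 = 0.231038
1 − 0.712454 = 0.287546

0.2875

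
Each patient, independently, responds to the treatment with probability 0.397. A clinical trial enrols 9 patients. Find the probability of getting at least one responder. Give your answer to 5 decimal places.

P(at least one) = 1 − P(none) = 1 − (1 − 0.397)^9
= 1 − 0.0105404 = 0.9894596

0.98946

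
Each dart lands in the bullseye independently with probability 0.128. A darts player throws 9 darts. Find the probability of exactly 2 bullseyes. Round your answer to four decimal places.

0.2261

X ~ Binomial(n=9, p=0.128).
P(X=2) = C(9,2) · p^2 · (1−p)^7
= 36 · 0.016384 · 0.38337 = 0.226119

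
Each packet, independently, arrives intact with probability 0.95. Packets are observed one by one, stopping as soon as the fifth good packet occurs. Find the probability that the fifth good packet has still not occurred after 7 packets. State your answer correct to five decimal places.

0.00376

Needing more than 7 packets ⇔ fewer than 5 successes in the first 7. With X ~ Binomial(7, 0.95), P(Y > 7) = P(X ≤ 4).
  k=0: C(7,0)·0.95^0·0.05^7 = 0.0000000
  k=1: C(7,1)·0.95^1·0.05^6 = 0.0000001
  k=2: C(7,2)·0.95^2·0.05^5 = 0.0000059
  k=3: C(7,3)·0.95^3·0.05^4 = 0.0001876
  k=4: C(7,4)·0.95^4·0.05^3 = 0.0035635
P(X ≤ 4) = 0.0037570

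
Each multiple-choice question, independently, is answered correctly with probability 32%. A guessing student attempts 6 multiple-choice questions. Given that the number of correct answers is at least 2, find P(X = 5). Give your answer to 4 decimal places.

0.0220

X ~ Binomial(6, 0.32). Want P(X=5 | X≥2) = P(X=5) / P(X≥2).
P(X=5) = C(6,5)·0.32^5·0.68^1 = 0.013690
P(X≥2) = 1 − 0.098867 − 0.279155 = 0.621977
Ratio = 0.013690 / 0.621977 = 0.022011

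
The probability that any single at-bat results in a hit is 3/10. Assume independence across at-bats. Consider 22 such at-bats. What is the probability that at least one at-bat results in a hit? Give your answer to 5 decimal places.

0.99961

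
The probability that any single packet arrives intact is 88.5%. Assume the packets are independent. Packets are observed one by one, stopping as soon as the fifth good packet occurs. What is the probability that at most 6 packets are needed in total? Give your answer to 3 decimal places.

Finishing within 6 packets ⇔ at least 5 successes in the first 6. With X ~ Binomial(6, 0.885), P(Y ≤ 6) = 1 − P(X ≤ 4).
  k=0: C(6,0)·0.885^0·0.115^6 = 0.00000
  k=1: C(6,1)·0.885^1·0.115^5 = 0.00011
  k=2: C(6,2)·0.885^2·0.115^4 = 0.00205
  k=3: C(6,3)·0.885^3·0.115^3 = 0.02108
  k=4: C(6,4)·0.885^4·0.115^2 = 0.12169
1 − 0.14494 = 0.85506

0.855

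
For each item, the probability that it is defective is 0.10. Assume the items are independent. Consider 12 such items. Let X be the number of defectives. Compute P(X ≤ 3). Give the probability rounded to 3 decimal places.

X ~ Binomial(12, 0.10); P(X ≤ 3) = Σ C(12,k) p^k (1−p)^(12−k) over k:
  k=0: C(12,0)·0.10^0·0.90^12 = 0.28243
  k=1: C(12,1)·0.10^1·0.90^11 = 0.37657
  k=2: C(12,2)·0.10^2·0.90^10 = 0.23013
  k=3: C(12,3)·0.10^3·0.90^9 = 0.08523
Total = 0.97436

0.974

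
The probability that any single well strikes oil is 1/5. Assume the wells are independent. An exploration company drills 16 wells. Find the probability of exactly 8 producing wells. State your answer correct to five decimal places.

0.00553

X ~ Binomial(n=16, p=0.20).
P(X=8) = C(16,8) · p^8 · (1−p)^8
= 12870 · 2.56e-06 · 0.16777 = 0.0055276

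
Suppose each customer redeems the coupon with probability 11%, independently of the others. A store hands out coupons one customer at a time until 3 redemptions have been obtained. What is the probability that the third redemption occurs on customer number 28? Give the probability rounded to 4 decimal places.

Y = trial on which the third success occurs; negative binomial, r=3, p=0.11.
P(Y=28) = C(27,2) · p^3 · (1−p)^25
= 351 · 0.001331 · 0.054294 = 0.025365

0.0254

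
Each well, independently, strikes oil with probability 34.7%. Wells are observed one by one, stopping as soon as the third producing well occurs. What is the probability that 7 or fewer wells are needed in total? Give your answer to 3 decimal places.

0.461

Finishing within 7 wells ⇔ at least 3 successes in the first 7. With X ~ Binomial(7, 0.347), P(Y ≤ 7) = 1 − P(X ≤ 2).
  k=0: C(7,0)·0.347^0·0.653^7 = 0.05063
  k=1: C(7,1)·0.347^1·0.653^6 = 0.18832
  k=2: C(7,2)·0.347^2·0.653^5 = 0.30022
1 − 0.53918 = 0.46082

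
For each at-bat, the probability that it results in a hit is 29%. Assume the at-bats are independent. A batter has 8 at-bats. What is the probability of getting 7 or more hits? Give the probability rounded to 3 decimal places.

X ~ Binomial(8, 0.29); P(X ≥ 7) = Σ C(8,k) p^k (1−p)^(8−k) over k:
  k=7: C(8,7)·0.29^7·0.71^1 = 0.00098
  k=8: C(8,8)·0.29^8·0.71^0 = 0.00005
Total = 0.00103

0.001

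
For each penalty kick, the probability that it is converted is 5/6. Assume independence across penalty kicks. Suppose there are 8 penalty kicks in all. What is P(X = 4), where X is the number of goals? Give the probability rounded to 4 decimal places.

X ~ Binomial(n=8, p=0.833333).
P(X=4) = C(8,4) · p^4 · (1−p)^4
= 70 · 0.48225 · 0.0007716 = 0.026048

0.0260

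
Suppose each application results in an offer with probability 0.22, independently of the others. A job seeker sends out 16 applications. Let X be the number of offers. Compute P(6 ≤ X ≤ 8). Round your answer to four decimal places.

X ~ Binomial(16, 0.22); P(6 ≤ X ≤ 8) = Σ C(16,k) p^k (1−p)^(16−k) over k:
  k=6: C(16,6)·0.22^6·0.78^10 = 0.075684
  k=7: C(16,7)·0.22^7·0.78^9 = 0.030496
  k=8: C(16,8)·0.22^8·0.78^8 = 0.009676
Total = 0.115856

0.1159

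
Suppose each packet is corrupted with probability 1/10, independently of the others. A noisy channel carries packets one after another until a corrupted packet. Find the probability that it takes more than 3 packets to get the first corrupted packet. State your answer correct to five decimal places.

Y = number of packets to the first success; geometric, p = 0.10.
P(Y > 3) = P(first 3 all fail) = (1−p)^3 = 0.7290000

0.72900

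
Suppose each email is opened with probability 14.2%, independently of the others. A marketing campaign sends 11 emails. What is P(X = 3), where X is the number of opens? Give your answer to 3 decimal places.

X ~ Binomial(n=11, p=0.142).
P(X=3) = C(11,3) · p^3 · (1−p)^8
= 165 · 0.0028633 · 0.2937 = 0.13875

0.139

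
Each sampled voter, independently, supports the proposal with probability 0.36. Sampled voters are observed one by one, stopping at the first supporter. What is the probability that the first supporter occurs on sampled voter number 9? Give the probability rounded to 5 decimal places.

Geometric (trials to first success), p = 0.36.
P(Y = 9) = (1−p)^8 · p = 0.028147 · 0.36 = 0.0101331

0.01013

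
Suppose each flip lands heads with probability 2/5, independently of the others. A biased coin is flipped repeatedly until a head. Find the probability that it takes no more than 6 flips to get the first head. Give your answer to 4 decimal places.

Y = number of flips to the first success; geometric, p = 0.40.
P(Y ≤ 6) = 1 − (1−p)^6 = 1 − 0.046656 = 0.953344

0.9533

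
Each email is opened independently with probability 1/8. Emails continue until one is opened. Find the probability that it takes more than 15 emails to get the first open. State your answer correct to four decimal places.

0.1349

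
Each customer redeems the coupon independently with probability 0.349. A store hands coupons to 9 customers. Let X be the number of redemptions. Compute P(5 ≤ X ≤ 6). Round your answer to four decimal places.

0.1590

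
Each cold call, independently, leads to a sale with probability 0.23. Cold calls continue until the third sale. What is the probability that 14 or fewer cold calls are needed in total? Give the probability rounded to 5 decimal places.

0.65742

Finishing within 14 cold calls ⇔ at least 3 successes in the first 14. With X ~ Binomial(14, 0.23), P(Y ≤ 14) = 1 − P(X ≤ 2).
  k=0: C(14,0)·0.23^0·0.77^14 = 0.0257555
  k=1: C(14,1)·0.23^1·0.77^13 = 0.1077049
  k=2: C(14,2)·0.23^2·0.77^12 = 0.2091153
1 − 0.3425756 = 0.6574244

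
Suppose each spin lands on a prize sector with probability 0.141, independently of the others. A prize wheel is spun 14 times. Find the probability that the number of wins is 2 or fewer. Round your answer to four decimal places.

0.6848

X ~ Binomial(14, 0.141); P(X ≤ 2) = Σ C(14,k) p^k (1−p)^(14−k) over k:
  k=0: C(14,0)·0.141^0·0.859^14 = 0.119098
  k=1: C(14,1)·0.141^1·0.859^13 = 0.273690
  k=2: C(14,2)·0.141^2·0.859^12 = 0.292010
Total = 0.684797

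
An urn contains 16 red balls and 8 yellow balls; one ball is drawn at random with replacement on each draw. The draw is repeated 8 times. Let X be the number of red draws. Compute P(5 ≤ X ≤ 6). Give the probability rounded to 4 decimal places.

X ~ Binomial(8, 0.666667); P(5 ≤ X ≤ 6) = Σ C(8,k) p^k (1−p)^(8−k) over k:
  k=5: C(8,5)·0.666667^5·0.333333^3 = 0.273129
  k=6: C(8,6)·0.666667^6·0.333333^2 = 0.273129
Total = 0.546258

0.5463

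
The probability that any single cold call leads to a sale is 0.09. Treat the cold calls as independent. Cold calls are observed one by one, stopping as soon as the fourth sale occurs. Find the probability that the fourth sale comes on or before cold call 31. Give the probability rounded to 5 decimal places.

Finishing within 31 cold calls ⇔ at least 4 successes in the first 31. With X ~ Binomial(31, 0.09), P(Y ≤ 31) = 1 − P(X ≤ 3).
  k=0: C(31,0)·0.09^0·0.91^31 = 0.0537382
  k=1: C(31,1)·0.09^1·0.91^30 = 0.1647578
  k=2: C(31,2)·0.09^2·0.91^29 = 0.2444209
  k=3: C(31,3)·0.09^3·0.91^28 = 0.2336771
1 − 0.6965940 = 0.3034060

0.30341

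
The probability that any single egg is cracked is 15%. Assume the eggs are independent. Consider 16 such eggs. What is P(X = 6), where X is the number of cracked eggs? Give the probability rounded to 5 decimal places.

0.01796

X ~ Binomial(n=16, p=0.15).
P(X=6) = C(16,6) · p^6 · (1−p)^10
= 8008 · 1.1391e-05 · 0.19687 = 0.0179581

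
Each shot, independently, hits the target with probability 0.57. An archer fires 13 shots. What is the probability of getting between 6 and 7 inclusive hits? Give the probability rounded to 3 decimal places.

0.372

X ~ Binomial(13, 0.57); P(6 ≤ X ≤ 7) = Σ C(13,k) p^k (1−p)^(13−k) over k:
  k=6: C(13,6)·0.57^6·0.43^7 = 0.15997
  k=7: C(13,7)·0.57^7·0.43^6 = 0.21206
Total = 0.37203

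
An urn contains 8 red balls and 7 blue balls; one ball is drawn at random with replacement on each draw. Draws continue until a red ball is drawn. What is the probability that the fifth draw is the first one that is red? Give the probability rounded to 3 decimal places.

Geometric (trials to first success), p = 0.533333.
P(Y = 5) = (1−p)^4 · p = 0.047427 · 0.533333 = 0.02529

0.025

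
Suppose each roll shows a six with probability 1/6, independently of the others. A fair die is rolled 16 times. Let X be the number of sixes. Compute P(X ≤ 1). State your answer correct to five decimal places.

X ~ Binomial(16, 0.166667); P(X ≤ 1) = Σ C(16,k) p^k (1−p)^(16−k) over k:
  k=0: C(16,0)·0.166667^0·0.833333^16 = 0.0540879
  k=1: C(16,1)·0.166667^1·0.833333^15 = 0.1730813
Total = 0.2271692

0.22717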